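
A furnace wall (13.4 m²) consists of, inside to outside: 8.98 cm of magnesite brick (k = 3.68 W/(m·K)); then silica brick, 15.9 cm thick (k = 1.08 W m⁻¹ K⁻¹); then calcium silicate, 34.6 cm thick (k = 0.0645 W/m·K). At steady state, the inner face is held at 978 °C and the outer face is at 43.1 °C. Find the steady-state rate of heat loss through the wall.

Treat each layer as a resistance in series:
  R_magnesite brick = L/(kA) = 0.0898/(3.68·13.4) = 0.001821 K/W
  R_silica brick = L/(kA) = 0.159/(1.08·13.4) = 0.01099 K/W
  R_calcium silicate = L/(kA) = 0.346/(0.0645·13.4) = 0.4003 K/W
ΣR = 0.001821 + 0.01099 + 0.4003 = 0.4131 K/W
Q = ΔT/ΣR = (978 °C − 43.1 °C)/0.4131 = 2260 W

Q = 2.26 kW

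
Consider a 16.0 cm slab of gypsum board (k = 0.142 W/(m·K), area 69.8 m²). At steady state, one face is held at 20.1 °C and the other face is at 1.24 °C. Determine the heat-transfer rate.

Q = 1170 W

Q = kA·ΔT/L = 0.142 × 69.8 × |20.1 °C − 1.24 °C| / 0.160 = 1170 W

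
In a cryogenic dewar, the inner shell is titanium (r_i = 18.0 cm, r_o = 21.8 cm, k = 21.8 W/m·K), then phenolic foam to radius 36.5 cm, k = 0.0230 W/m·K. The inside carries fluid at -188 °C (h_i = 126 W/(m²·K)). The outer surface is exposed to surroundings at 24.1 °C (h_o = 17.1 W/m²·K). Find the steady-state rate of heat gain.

Q = 32.9 W

Treat each layer as a resistance in series:
  R_conv,in = 1/(4πr²h) = 1/(4π·0.180²·126) = 0.01949 K/W
  R_titanium = (1/0.180 − 1/0.218)/(4πk) = 0.9684/(4π·21.8) = 0.003535 K/W
  R_phenolic foam = (1/0.218 − 1/0.365)/(4πk) = 1.847/(4π·0.0230) = 6.392 K/W
  R_conv,out = 1/(4πr²h) = 1/(4π·0.365²·17.1) = 0.03493 K/W
ΣR = 0.01949 + 0.003535 + 6.392 + 0.03493 = 6.450 K/W
Q = ΔT/ΣR = (-188 °C − 24.1 °C)/6.450 = -32.9 W
(Negative Q ⇒ heat flows inward; heat gain = 32.9 W.)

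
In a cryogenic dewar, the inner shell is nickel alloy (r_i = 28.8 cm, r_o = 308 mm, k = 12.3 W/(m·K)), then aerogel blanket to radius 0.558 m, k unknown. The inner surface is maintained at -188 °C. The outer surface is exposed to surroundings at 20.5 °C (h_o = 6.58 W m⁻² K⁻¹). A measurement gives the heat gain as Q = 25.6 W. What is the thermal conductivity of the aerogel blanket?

k = 0.0143 W/m·K

ΣR = ΔT/Q = |-188 − 20.5|/25.6 = 8.145 K/W
Known resistances:
  R_nickel alloy = (1/0.288 − 1/0.308)/(4πk) = 0.2255/(4π·12.3) = 0.001459 K/W
  R_conv,out = 1/(4πr²h) = 1/(4π·0.558²·6.58) = 0.03884 K/W
R_aerogel blanket = ΣR − ΣR_known = 8.145 − 0.04030 = 8.105 K/W
(1/r₁−1/r₂)/(4πk) = 8.105 ⇒ k = 1.455/(4π·8.105) = 0.0143 W/m·K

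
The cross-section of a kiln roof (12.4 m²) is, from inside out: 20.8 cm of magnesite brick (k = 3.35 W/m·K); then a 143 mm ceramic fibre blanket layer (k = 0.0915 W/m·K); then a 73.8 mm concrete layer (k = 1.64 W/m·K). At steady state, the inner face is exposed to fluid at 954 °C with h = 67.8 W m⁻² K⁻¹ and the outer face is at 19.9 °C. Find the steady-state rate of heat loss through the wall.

Q = 6.88 kW

Series thermal resistances, inner to outer:
  R_conv,in = 1/(hA) = 1/(67.8·12.4) = 0.001189 K/W
  R_magnesite brick = L/(kA) = 0.208/(3.35·12.4) = 0.005007 K/W
  R_ceramic fibre blanket = L/(kA) = 0.143/(0.0915·12.4) = 0.1260 K/W
  R_concrete = L/(kA) = 0.0738/(1.64·12.4) = 0.003629 K/W
ΣR = 0.001189 + 0.005007 + 0.1260 + 0.003629 = 0.1358 K/W
Q = ΔT/ΣR = (954 °C − 19.9 °C)/0.1358 = 6880 W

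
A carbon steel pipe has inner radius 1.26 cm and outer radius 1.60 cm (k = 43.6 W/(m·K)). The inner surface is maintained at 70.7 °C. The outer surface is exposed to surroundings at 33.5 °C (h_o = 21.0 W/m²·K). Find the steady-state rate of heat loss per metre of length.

Q' = 78.4 W/m

Resistance network (inner→outer):
  R'_carbon steel = ln(0.0160/0.0126)/(2πk) = 0.2389/(2π·43.6) = 8.720×10^-4 m·K/W
  R'_conv,out = 1/(2πr h) = 1/(2π·0.0160·21.0) = 0.4737 m·K/W
ΣR = 8.720×10^-4 + 0.4737 = 0.4746 m·K/W
Q' = ΔT/ΣR = (70.7 °C − 33.5 °C)/0.4746 = 78.4 W/m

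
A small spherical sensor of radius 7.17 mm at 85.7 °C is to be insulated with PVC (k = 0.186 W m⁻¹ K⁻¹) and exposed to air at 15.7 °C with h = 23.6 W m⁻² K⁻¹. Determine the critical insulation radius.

r_cr = 1.58 cm

For a sphere, r_cr = 2k_ins/h = 2·0.186/23.6 = 0.0158 m = 1.58 cm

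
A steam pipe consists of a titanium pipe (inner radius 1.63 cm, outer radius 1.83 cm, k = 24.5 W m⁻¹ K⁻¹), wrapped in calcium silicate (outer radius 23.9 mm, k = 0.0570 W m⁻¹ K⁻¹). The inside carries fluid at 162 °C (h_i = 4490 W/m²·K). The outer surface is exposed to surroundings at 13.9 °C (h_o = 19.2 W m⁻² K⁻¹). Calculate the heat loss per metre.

Series thermal resistances, inner to outer:
  R'_conv,in = 1/(2πr h) = 1/(2π·0.0163·4490) = 0.002175 m·K/W
  R'_titanium = ln(0.0183/0.0163)/(2πk) = 0.1157/(2π·24.5) = 7.518×10^-4 m·K/W
  R'_calcium silicate = ln(0.0239/0.0183)/(2πk) = 0.2670/(2π·0.0570) = 0.7455 m·K/W
  R'_conv,out = 1/(2πr h) = 1/(2π·0.0239·19.2) = 0.3468 m·K/W
ΣR = 0.002175 + 7.518×10^-4 + 0.7455 + 0.3468 = 1.095 m·K/W
Q' = ΔT/ΣR = (162 °C − 13.9 °C)/1.095 = 135 W/m

Q' = 135 W/m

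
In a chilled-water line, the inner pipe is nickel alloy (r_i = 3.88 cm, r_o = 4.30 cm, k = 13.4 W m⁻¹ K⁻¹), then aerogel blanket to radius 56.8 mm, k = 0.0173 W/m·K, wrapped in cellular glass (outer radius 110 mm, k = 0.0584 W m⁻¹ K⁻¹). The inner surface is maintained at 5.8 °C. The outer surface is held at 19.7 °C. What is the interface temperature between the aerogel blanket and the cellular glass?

Treat each layer as a resistance in series:
  R'_nickel alloy = ln(0.0430/0.0388)/(2πk) = 0.1028/(2π·13.4) = 0.001221 m·K/W
  R'_aerogel blanket = ln(0.0568/0.0430)/(2πk) = 0.2783/(2π·0.0173) = 2.561 m·K/W
  R'_cellular glass = ln(0.110/0.0568)/(2πk) = 0.6609/(2π·0.0584) = 1.801 m·K/W
ΣR = 0.001221 + 2.561 + 1.801 = 4.363 m·K/W
Q' = ΔT/ΣR = (5.8 °C − 19.7 °C)/4.363 = -3.186 W/m
From the inner boundary to the aerogel blanket/cellular glass interface, ΣR_partial = 2.562 m·K/W.
T_interface = T_in − Q'·ΣR_partial = 5.8 °C − (-3.186)(2.562) = 14.0 °C

T = 14.0 °C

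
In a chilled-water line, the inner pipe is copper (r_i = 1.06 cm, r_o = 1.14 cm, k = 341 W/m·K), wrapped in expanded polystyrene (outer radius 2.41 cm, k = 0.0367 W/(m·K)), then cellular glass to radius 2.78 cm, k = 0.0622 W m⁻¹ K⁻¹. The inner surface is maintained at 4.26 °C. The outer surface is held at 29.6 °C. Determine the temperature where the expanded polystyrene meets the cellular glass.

Series thermal resistances, inner to outer:
  R'_copper = ln(0.0114/0.0106)/(2πk) = 0.07276/(2π·341) = 3.396×10^-5 m·K/W
  R'_expanded polystyrene = ln(0.0241/0.0114)/(2πk) = 0.7486/(2π·0.0367) = 3.246 m·K/W
  R'_cellular glass = ln(0.0278/0.0241)/(2πk) = 0.1428/(2π·0.0622) = 0.3655 m·K/W
ΣR = 3.396×10^-5 + 3.246 + 0.3655 = 3.612 m·K/W
Q' = ΔT/ΣR = (4.26 °C − 29.6 °C)/3.612 = -7.016 W/m
From the inner boundary to the expanded polystyrene/cellular glass interface, ΣR_partial = 3.246 m·K/W.
T_interface = T_in − Q'·ΣR_partial = 4.26 °C − (-7.016)(3.246) = 27.0 °C

T = 27.0 °C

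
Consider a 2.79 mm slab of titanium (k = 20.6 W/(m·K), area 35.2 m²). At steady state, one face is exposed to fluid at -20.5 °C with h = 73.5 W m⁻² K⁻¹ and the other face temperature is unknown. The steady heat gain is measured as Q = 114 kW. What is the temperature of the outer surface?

T_out = 24.0 °C

Sum the resistances:
  R_conv,in = 1/(hA) = 1/(73.5·35.2) = 3.865×10^-4 K/W
  R_titanium = L/(kA) = 0.00279/(20.6·35.2) = 3.848×10^-6 K/W
ΣR = 3.904×10^-4 K/W
ΔT = Q·ΣR = 1.14×10^5 × 3.904×10^-4 = 44.51 K
Heat flows inward, so T_out = T_in + ΔT = -20.5 + 44.51 = 24.0 °C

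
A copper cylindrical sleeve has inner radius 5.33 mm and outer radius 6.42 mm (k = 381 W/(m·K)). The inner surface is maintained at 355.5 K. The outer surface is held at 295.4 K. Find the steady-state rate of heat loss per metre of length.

Q' = 7.73×10^5 W/m

Q' = 2πk·ΔT/ln(r₂/r₁) = 2π × 381 × 60.1 / ln(0.00642/0.00533) = 7.73×10^5 W/m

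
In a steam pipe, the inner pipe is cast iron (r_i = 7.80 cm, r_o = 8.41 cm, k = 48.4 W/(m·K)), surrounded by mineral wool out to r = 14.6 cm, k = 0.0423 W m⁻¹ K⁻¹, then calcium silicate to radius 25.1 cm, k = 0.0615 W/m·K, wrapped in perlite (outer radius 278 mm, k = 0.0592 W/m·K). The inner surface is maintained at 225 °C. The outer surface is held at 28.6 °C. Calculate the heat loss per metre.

Q' = 52.3 W/m

Series thermal resistances, inner to outer:
  R'_cast iron = ln(0.0841/0.0780)/(2πk) = 0.07530/(2π·48.4) = 2.476×10^-4 m·K/W
  R'_mineral wool = ln(0.146/0.0841)/(2πk) = 0.5516/(2π·0.0423) = 2.075 m·K/W
  R'_calcium silicate = ln(0.251/0.146)/(2πk) = 0.5418/(2π·0.0615) = 1.402 m·K/W
  R'_perlite = ln(0.278/0.251)/(2πk) = 0.1022/(2π·0.0592) = 0.2747 m·K/W
ΣR = 2.476×10^-4 + 2.075 + 1.402 + 0.2747 = 3.752 m·K/W
Q' = ΔT/ΣR = (225 °C − 28.6 °C)/3.752 = 52.3 W/m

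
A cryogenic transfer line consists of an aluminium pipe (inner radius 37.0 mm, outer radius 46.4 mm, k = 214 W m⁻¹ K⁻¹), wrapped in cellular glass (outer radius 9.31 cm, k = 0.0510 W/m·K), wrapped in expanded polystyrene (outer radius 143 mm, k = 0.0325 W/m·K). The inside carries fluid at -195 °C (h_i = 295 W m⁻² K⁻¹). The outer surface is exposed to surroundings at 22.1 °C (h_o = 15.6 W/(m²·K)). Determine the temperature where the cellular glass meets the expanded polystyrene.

Treat each layer as a resistance in series:
  R'_conv,in = 1/(2πr h) = 1/(2π·0.0370·295) = 0.01458 m·K/W
  R'_aluminium = ln(0.0464/0.0370)/(2πk) = 0.2264/(2π·214) = 1.684×10^-4 m·K/W
  R'_cellular glass = ln(0.0931/0.0464)/(2πk) = 0.6964/(2π·0.0510) = 2.173 m·K/W
  R'_expanded polystyrene = ln(0.143/0.0931)/(2πk) = 0.4292/(2π·0.0325) = 2.102 m·K/W
  R'_conv,out = 1/(2πr h) = 1/(2π·0.143·15.6) = 0.07134 m·K/W
ΣR = 0.01458 + 1.684×10^-4 + 2.173 + 2.102 + 0.07134 = 4.361 m·K/W
Q' = ΔT/ΣR = (-195 °C − 22.1 °C)/4.361 = -49.78 W/m
From the inner boundary to the cellular glass/expanded polystyrene interface, ΣR_partial = 2.188 m·K/W.
T_interface = T_in − Q'·ΣR_partial = -195 °C − (-49.78)(2.188) = -86.1 °C

T = -86.1 °C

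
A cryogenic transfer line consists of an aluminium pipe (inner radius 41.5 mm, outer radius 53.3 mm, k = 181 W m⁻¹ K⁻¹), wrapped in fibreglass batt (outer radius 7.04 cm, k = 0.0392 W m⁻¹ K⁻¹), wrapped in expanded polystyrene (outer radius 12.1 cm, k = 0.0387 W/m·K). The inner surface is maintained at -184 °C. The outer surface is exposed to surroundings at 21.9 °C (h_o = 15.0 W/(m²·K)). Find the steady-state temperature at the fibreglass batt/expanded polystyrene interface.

Resistance network (inner→outer):
  R'_aluminium = ln(0.0533/0.0415)/(2πk) = 0.2502/(2π·181) = 2.200×10^-4 m·K/W
  R'_fibreglass batt = ln(0.0704/0.0533)/(2πk) = 0.2783/(2π·0.0392) = 1.130 m·K/W
  R'_expanded polystyrene = ln(0.121/0.0704)/(2πk) = 0.5416/(2π·0.0387) = 2.227 m·K/W
  R'_conv,out = 1/(2πr h) = 1/(2π·0.121·15.0) = 0.08769 m·K/W
ΣR = 2.200×10^-4 + 1.130 + 2.227 + 0.08769 = 3.445 m·K/W
Q' = ΔT/ΣR = (-184 °C − 21.9 °C)/3.445 = -59.77 W/m
From the inner boundary to the fibreglass batt/expanded polystyrene interface, ΣR_partial = 1.130 m·K/W.
T_interface = T_in − Q'·ΣR_partial = -184 °C − (-59.77)(1.130) = -116 °C

T = -116 °C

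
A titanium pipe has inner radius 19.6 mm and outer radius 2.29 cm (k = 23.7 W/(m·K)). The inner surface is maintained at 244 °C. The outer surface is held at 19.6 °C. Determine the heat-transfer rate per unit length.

Q' = 2πk·ΔT/ln(r₂/r₁) = 2π × 23.7 × 224.4 / ln(0.0229/0.0196) = 2.15×10^5 W/m

Q' = 215 kW/m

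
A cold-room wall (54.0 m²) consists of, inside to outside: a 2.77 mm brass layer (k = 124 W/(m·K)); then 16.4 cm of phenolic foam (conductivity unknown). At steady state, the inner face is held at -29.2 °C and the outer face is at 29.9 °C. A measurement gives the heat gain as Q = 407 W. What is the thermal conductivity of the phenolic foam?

k = 0.0209 W/m·K

ΣR = ΔT/Q = |-29.2 − 29.9|/407 = 0.1452 K/W
Known resistances:
  R_brass = L/(kA) = 0.00277/(124·54.0) = 4.137×10^-7 K/W
R_phenolic foam = ΣR − ΣR_known = 0.1452 − 4.137×10^-7 = 0.1452 K/W
L/(kA) = 0.1452 ⇒ k = 0.164/(0.1452·54.0) = 0.0209 W/m·K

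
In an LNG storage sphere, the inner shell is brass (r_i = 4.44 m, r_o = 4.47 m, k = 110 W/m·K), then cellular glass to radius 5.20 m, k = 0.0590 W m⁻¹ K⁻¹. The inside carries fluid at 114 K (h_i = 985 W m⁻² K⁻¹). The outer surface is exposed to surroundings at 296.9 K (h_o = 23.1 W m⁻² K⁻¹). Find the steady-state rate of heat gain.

Resistance network (inner→outer):
  R_conv,in = 1/(4πr²h) = 1/(4π·4.44²·985) = 4.098×10^-6 K/W
  R_brass = (1/4.44 − 1/4.47)/(4πk) = 0.001512/(4π·110) = 1.094×10^-6 K/W
  R_cellular glass = (1/4.47 − 1/5.20)/(4πk) = 0.03141/(4π·0.0590) = 0.04236 K/W
  R_conv,out = 1/(4πr²h) = 1/(4π·5.20²·23.1) = 1.274×10^-4 K/W
ΣR = 4.098×10^-6 + 1.094×10^-6 + 0.04236 + 1.274×10^-4 = 0.04249 K/W
Q = ΔT/ΣR = (114 K − 296.9 K)/0.04249 = -4300 W
(Negative Q ⇒ heat flows inward; heat gain = 4300 W.)

Q = 4.30 kW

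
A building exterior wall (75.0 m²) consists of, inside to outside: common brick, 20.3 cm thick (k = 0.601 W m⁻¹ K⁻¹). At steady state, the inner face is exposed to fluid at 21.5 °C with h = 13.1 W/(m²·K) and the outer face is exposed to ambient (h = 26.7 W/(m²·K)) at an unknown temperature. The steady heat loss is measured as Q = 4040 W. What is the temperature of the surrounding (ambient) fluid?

T_out = -2.82 °C

Sum the resistances:
  R_conv,in = 1/(hA) = 1/(13.1·75.0) = 0.001018 K/W
  R_common brick = L/(kA) = 0.203/(0.601·75.0) = 0.004504 K/W
  R_conv,out = 1/(hA) = 1/(26.7·75.0) = 4.994×10^-4 K/W
ΣR = 0.006021 K/W
ΔT = Q·ΣR = 4040 × 0.006021 = 24.32 K
Heat flows outward, so T_out = T_in − ΔT = 21.5 − 24.32 = -2.82 °C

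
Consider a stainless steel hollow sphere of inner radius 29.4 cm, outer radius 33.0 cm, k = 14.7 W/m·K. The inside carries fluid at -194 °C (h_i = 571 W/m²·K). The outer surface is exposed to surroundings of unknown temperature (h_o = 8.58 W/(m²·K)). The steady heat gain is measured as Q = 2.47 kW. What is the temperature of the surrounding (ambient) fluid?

Sum the resistances:
  R_conv,in = 1/(4πr²h) = 1/(4π·0.294²·571) = 0.001612 K/W
  R_stainless steel = (1/0.294 − 1/0.330)/(4πk) = 0.3711/(4π·14.7) = 0.002009 K/W
  R_conv,out = 1/(4πr²h) = 1/(4π·0.330²·8.58) = 0.08517 K/W
ΣR = 0.08879 K/W
ΔT = Q·ΣR = 2470 × 0.08879 = 219.3 K
Heat flows inward, so T_out = T_in + ΔT = -194 + 219.3 = 25.3 °C

T_out = 25.3 °C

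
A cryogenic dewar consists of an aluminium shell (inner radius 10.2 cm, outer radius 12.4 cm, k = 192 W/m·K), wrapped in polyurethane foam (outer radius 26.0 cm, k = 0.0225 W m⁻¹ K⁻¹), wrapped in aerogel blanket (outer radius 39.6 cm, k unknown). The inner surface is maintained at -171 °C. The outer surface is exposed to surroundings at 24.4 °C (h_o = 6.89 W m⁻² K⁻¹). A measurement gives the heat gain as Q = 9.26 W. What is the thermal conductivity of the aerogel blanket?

k = 0.0172 W/m·K

ΣR = ΔT/Q = |-171 − 24.4|/9.26 = 21.10 K/W
Known resistances:
  R_aluminium = (1/0.102 − 1/0.124)/(4πk) = 1.739/(4π·192) = 7.209×10^-4 K/W
  R_polyurethane foam = (1/0.124 − 1/0.260)/(4πk) = 4.218/(4π·0.0225) = 14.92 K/W
  R_conv,out = 1/(4πr²h) = 1/(4π·0.396²·6.89) = 0.07365 K/W
R_aerogel blanket = ΣR − ΣR_known = 21.10 − 14.99 = 6.110 K/W
(1/r₁−1/r₂)/(4πk) = 6.110 ⇒ k = 1.321/(4π·6.110) = 0.0172 W/m·K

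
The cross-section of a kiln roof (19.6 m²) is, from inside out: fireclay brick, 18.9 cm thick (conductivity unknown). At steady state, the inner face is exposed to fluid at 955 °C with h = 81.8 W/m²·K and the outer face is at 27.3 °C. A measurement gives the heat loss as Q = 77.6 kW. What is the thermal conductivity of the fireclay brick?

ΣR = ΔT/Q = |955 − 27.3|/77600 = 0.01195 K/W
Known resistances:
  R_conv,in = 1/(hA) = 1/(81.8·19.6) = 6.237×10^-4 K/W
R_fireclay brick = ΣR − ΣR_known = 0.01195 − 6.237×10^-4 = 0.01133 K/W
L/(kA) = 0.01133 ⇒ k = 0.189/(0.01133·19.6) = 0.851 W/m·K

k = 0.851 W/m·K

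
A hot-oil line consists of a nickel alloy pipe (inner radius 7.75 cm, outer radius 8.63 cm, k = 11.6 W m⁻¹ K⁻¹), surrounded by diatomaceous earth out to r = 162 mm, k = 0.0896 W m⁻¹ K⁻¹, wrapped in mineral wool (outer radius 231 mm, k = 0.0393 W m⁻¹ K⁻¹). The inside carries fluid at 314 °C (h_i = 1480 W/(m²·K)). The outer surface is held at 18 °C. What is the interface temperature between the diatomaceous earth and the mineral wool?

Series thermal resistances, inner to outer:
  R'_conv,in = 1/(2πr h) = 1/(2π·0.0775·1480) = 0.001388 m·K/W
  R'_nickel alloy = ln(0.0863/0.0775)/(2πk) = 0.1076/(2π·11.6) = 0.001476 m·K/W
  R'_diatomaceous earth = ln(0.162/0.0863)/(2πk) = 0.6298/(2π·0.0896) = 1.119 m·K/W
  R'_mineral wool = ln(0.231/0.162)/(2πk) = 0.3548/(2π·0.0393) = 1.437 m·K/W
ΣR = 0.001388 + 0.001476 + 1.119 + 1.437 = 2.559 m·K/W
Q' = ΔT/ΣR = (314 °C − 18 °C)/2.559 = 115.7 W/m
From the inner boundary to the diatomaceous earth/mineral wool interface, ΣR_partial = 1.122 m·K/W.
T_interface = T_in − Q'·ΣR_partial = 314 °C − (115.7)(1.122) = 184 °C

T = 184 °C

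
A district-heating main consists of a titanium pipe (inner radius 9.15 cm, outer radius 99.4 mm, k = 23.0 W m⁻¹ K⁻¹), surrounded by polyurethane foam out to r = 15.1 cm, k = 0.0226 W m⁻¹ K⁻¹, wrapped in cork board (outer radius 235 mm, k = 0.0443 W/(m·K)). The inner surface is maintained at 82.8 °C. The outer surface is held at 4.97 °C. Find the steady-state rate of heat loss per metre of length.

Q' = 17.2 W/m

Treat each layer as a resistance in series:
  R'_titanium = ln(0.0994/0.0915)/(2πk) = 0.08281/(2π·23.0) = 5.730×10^-4 m·K/W
  R'_polyurethane foam = ln(0.151/0.0994)/(2πk) = 0.4181/(2π·0.0226) = 2.945 m·K/W
  R'_cork board = ln(0.235/0.151)/(2πk) = 0.4423/(2π·0.0443) = 1.589 m·K/W
ΣR = 5.730×10^-4 + 2.945 + 1.589 = 4.535 m·K/W
Q' = ΔT/ΣR = (82.8 °C − 4.97 °C)/4.535 = 17.2 W/m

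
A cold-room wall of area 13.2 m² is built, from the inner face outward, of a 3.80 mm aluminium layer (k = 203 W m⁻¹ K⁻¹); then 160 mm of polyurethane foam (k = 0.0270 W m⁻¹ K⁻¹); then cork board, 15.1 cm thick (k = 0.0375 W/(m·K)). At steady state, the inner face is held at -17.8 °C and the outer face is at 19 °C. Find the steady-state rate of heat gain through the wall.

Resistance network (inner→outer):
  R_aluminium = L/(kA) = 0.00380/(203·13.2) = 1.418×10^-6 K/W
  R_polyurethane foam = L/(kA) = 0.160/(0.0270·13.2) = 0.4489 K/W
  R_cork board = L/(kA) = 0.151/(0.0375·13.2) = 0.3051 K/W
ΣR = 1.418×10^-6 + 0.4489 + 0.3051 = 0.7540 K/W
Q = ΔT/ΣR = (-17.8 °C − 19 °C)/0.7540 = -48.8 W
(Negative Q ⇒ heat flows inward; heat gain = 48.8 W.)

Q = 48.8 W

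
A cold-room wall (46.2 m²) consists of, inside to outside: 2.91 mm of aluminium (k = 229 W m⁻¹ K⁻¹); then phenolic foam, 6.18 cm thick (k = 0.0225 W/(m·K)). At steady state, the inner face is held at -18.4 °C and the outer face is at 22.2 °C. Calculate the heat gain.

Q = 683 W

Resistance network (inner→outer):
  R_aluminium = L/(kA) = 0.00291/(229·46.2) = 2.751×10^-7 K/W
  R_phenolic foam = L/(kA) = 0.0618/(0.0225·46.2) = 0.05945 K/W
ΣR = 2.751×10^-7 + 0.05945 = 0.05945 K/W
Q = ΔT/ΣR = (-18.4 °C − 22.2 °C)/0.05945 = -683 W
(Negative Q ⇒ heat flows inward; heat gain = 683 W.)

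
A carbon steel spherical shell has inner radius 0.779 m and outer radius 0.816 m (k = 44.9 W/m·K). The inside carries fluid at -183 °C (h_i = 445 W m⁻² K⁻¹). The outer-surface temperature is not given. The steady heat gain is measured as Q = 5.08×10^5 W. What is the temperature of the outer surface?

T_out = 19.1 °C

Series resistances:
  R_conv,in = 1/(4πr²h) = 1/(4π·0.779²·445) = 2.947×10^-4 K/W
  R_carbon steel = (1/0.779 − 1/0.816)/(4πk) = 0.05821/(4π·44.9) = 1.032×10^-4 K/W
ΣR = 3.978×10^-4 K/W
ΔT = Q·ΣR = 5.08×10^5 × 3.978×10^-4 = 202.1 K
Heat flows inward, so T_out = T_in + ΔT = -183 + 202.1 = 19.1 °C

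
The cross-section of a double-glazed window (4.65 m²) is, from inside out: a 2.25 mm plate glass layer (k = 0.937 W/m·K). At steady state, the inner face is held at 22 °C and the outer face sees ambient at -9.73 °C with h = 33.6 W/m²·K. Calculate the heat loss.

Q = 4590 W

Resistance network (inner→outer):
  R_plate glass = L/(kA) = 0.00225/(0.937·4.65) = 5.164×10^-4 K/W
  R_conv,out = 1/(hA) = 1/(33.6·4.65) = 0.006400 K/W
ΣR = 5.164×10^-4 + 0.006400 = 0.006916 K/W
Q = ΔT/ΣR = (22 °C − -9.73 °C)/0.006916 = 4590 W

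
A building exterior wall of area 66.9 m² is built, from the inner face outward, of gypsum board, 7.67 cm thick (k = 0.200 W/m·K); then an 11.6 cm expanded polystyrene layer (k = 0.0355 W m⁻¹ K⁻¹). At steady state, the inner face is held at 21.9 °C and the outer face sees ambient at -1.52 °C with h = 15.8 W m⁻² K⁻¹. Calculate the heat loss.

Q = 422 W

Resistance network (inner→outer):
  R_gypsum board = L/(kA) = 0.0767/(0.200·66.9) = 0.005732 K/W
  R_expanded polystyrene = L/(kA) = 0.116/(0.0355·66.9) = 0.04884 K/W
  R_conv,out = 1/(hA) = 1/(15.8·66.9) = 9.461×10^-4 K/W
ΣR = 0.005732 + 0.04884 + 9.461×10^-4 = 0.05552 K/W
Q = ΔT/ΣR = (21.9 °C − -1.52 °C)/0.05552 = 422 W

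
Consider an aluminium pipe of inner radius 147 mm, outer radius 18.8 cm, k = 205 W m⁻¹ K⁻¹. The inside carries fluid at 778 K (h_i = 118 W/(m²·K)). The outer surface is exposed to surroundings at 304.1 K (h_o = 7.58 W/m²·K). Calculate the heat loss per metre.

Q' = 3910 W/m

Resistance network (inner→outer):
  R'_conv,in = 1/(2πr h) = 1/(2π·0.147·118) = 0.009175 m·K/W
  R'_aluminium = ln(0.188/0.147)/(2πk) = 0.2460/(2π·205) = 1.910×10^-4 m·K/W
  R'_conv,out = 1/(2πr h) = 1/(2π·0.188·7.58) = 0.1117 m·K/W
ΣR = 0.009175 + 1.910×10^-4 + 0.1117 = 0.1211 m·K/W
Q' = ΔT/ΣR = (778 K − 304.1 K)/0.1211 = 3910 W/m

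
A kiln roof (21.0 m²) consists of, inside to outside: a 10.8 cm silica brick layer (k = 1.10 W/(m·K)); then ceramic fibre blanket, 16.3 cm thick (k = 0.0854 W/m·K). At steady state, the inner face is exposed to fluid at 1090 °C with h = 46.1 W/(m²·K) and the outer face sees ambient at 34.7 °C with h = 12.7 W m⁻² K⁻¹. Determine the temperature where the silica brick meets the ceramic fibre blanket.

T = 1030 °C

Treat each layer as a resistance in series:
  R_conv,in = 1/(hA) = 1/(46.1·21.0) = 0.001033 K/W
  R_silica brick = L/(kA) = 0.108/(1.10·21.0) = 0.004675 K/W
  R_ceramic fibre blanket = L/(kA) = 0.163/(0.0854·21.0) = 0.09089 K/W
  R_conv,out = 1/(hA) = 1/(12.7·21.0) = 0.003750 K/W
ΣR = 0.001033 + 0.004675 + 0.09089 + 0.003750 = 0.1003 K/W
Q = ΔT/ΣR = (1090 °C − 34.7 °C)/0.1003 = 10520 W
From the inner boundary to the silica brick/ceramic fibre blanket interface, ΣR_partial = 0.005708 K/W.
T_interface = T_in − Q·ΣR_partial = 1090 °C − (10520)(0.005708) = 1030 °C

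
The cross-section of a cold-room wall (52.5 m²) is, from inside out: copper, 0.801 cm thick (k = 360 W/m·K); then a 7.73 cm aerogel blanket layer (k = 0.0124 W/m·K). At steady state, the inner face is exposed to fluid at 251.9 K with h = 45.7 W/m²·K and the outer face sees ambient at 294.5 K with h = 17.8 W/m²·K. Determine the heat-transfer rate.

Treat each layer as a resistance in series:
  R_conv,in = 1/(hA) = 1/(45.7·52.5) = 4.168×10^-4 K/W
  R_copper = L/(kA) = 0.00801/(360·52.5) = 4.238×10^-7 K/W
  R_aerogel blanket = L/(kA) = 0.0773/(0.0124·52.5) = 0.1187 K/W
  R_conv,out = 1/(hA) = 1/(17.8·52.5) = 0.001070 K/W
ΣR = 4.168×10^-4 + 4.238×10^-7 + 0.1187 + 0.001070 = 0.1202 K/W
Q = ΔT/ΣR = (251.9 K − 294.5 K)/0.1202 = -354 W
(Negative Q ⇒ heat flows inward; heat gain = 354 W.)

Q = 354 W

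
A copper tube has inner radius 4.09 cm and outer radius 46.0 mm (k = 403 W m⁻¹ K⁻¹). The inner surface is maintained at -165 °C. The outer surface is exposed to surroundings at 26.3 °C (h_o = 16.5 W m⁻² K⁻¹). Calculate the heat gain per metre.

Series thermal resistances, inner to outer:
  R'_copper = ln(0.0460/0.0409)/(2πk) = 0.1175/(2π·403) = 4.641×10^-5 m·K/W
  R'_conv,out = 1/(2πr h) = 1/(2π·0.0460·16.5) = 0.2097 m·K/W
ΣR = 4.641×10^-5 + 0.2097 = 0.2097 m·K/W
Q' = ΔT/ΣR = (-165 °C − 26.3 °C)/0.2097 = -912 W/m
(Negative Q' ⇒ heat flows inward; heat gain = 912 W/m.)

Q' = 912 W/m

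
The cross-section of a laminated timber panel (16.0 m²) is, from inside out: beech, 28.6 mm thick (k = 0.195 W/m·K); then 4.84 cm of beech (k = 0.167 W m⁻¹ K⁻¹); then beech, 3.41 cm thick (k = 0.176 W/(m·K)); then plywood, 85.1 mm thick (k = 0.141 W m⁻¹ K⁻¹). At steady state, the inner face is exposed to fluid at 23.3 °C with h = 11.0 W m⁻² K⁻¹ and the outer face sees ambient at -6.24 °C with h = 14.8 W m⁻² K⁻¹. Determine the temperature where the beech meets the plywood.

T = 8.00 °C

Series thermal resistances, inner to outer:
  R_conv,in = 1/(hA) = 1/(11.0·16.0) = 0.005682 K/W
  R_beech = L/(kA) = 0.0286/(0.195·16.0) = 0.009167 K/W
  R_beech = L/(kA) = 0.0484/(0.167·16.0) = 0.01811 K/W
  R_beech = L/(kA) = 0.0341/(0.176·16.0) = 0.01211 K/W
  R_plywood = L/(kA) = 0.0851/(0.141·16.0) = 0.03772 K/W
  R_conv,out = 1/(hA) = 1/(14.8·16.0) = 0.004223 K/W
ΣR = 0.005682 + 0.009167 + 0.01811 + 0.01211 + 0.03772 + 0.004223 = 0.08701 K/W
Q = ΔT/ΣR = (23.3 °C − -6.24 °C)/0.08701 = 339.5 W
From the inner boundary to the beech/plywood interface, ΣR_partial = 0.04507 K/W.
T_interface = T_in − Q·ΣR_partial = 23.3 °C − (339.5)(0.04507) = 8.00 °C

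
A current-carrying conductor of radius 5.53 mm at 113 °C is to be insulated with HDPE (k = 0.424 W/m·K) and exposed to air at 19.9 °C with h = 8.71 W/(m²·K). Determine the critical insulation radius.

r_cr = 4.87 cm

For a cylinder, r_cr = k_ins/h = 0.424/8.71 = 0.0487 m = 4.87 cm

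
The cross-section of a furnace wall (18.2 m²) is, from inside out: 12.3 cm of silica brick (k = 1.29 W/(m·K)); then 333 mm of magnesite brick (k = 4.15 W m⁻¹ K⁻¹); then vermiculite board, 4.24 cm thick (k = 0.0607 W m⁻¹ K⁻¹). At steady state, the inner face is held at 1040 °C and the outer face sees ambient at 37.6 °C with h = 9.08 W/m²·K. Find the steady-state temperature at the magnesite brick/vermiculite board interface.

Series thermal resistances, inner to outer:
  R_silica brick = L/(kA) = 0.123/(1.29·18.2) = 0.005239 K/W
  R_magnesite brick = L/(kA) = 0.333/(4.15·18.2) = 0.004409 K/W
  R_vermiculite board = L/(kA) = 0.0424/(0.0607·18.2) = 0.03838 K/W
  R_conv,out = 1/(hA) = 1/(9.08·18.2) = 0.006051 K/W
ΣR = 0.005239 + 0.004409 + 0.03838 + 0.006051 = 0.05408 K/W
Q = ΔT/ΣR = (1040 °C − 37.6 °C)/0.05408 = 18540 W
From the inner boundary to the magnesite brick/vermiculite board interface, ΣR_partial = 0.009648 K/W.
T_interface = T_in − Q·ΣR_partial = 1040 °C − (18540)(0.009648) = 861 °C

T = 861 °C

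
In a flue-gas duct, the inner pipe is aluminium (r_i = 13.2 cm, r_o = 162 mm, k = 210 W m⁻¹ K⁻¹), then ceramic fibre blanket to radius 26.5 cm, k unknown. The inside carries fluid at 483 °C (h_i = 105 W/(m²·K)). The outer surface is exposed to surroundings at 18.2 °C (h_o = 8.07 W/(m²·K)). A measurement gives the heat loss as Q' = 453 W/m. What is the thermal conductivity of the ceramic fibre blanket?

ΣR = ΔT/Q' = |483 − 18.2|/453 = 1.026 m·K/W
Known resistances:
  R'_conv,in = 1/(2πr h) = 1/(2π·0.132·105) = 0.01148 m·K/W
  R'_aluminium = ln(0.162/0.132)/(2πk) = 0.2048/(2π·210) = 1.552×10^-4 m·K/W
  R'_conv,out = 1/(2πr h) = 1/(2π·0.265·8.07) = 0.07442 m·K/W
R_ceramic fibre blanket = ΣR − ΣR_known = 1.026 − 0.08606 = 0.9399 m·K/W
ln(r₂/r₁)/(2πk) = 0.9399 ⇒ k = 0.4921/(2π·0.9399) = 0.0833 W/m·K

k = 0.0833 W/m·K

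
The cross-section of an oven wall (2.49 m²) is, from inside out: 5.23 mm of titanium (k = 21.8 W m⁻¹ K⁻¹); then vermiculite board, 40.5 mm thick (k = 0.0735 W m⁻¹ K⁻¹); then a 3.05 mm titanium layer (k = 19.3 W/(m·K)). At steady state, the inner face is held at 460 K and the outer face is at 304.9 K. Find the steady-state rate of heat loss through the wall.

Q = 700 W

Series thermal resistances, inner to outer:
  R_titanium = L/(kA) = 0.00523/(21.8·2.49) = 9.635×10^-5 K/W
  R_vermiculite board = L/(kA) = 0.0405/(0.0735·2.49) = 0.2213 K/W
  R_titanium = L/(kA) = 0.00305/(19.3·2.49) = 6.347×10^-5 K/W
ΣR = 9.635×10^-5 + 0.2213 + 6.347×10^-5 = 0.2215 K/W
Q = ΔT/ΣR = (460 K − 304.9 K)/0.2215 = 700 W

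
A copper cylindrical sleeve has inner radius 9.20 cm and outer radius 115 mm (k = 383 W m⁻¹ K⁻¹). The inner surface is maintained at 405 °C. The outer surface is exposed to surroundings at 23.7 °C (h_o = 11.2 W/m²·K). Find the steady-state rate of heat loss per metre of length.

Q' = 3080 W/m

Resistance network (inner→outer):
  R'_copper = ln(0.115/0.0920)/(2πk) = 0.2231/(2π·383) = 9.273×10^-5 m·K/W
  R'_conv,out = 1/(2πr h) = 1/(2π·0.115·11.2) = 0.1236 m·K/W
ΣR = 9.273×10^-5 + 0.1236 = 0.1237 m·K/W
Q' = ΔT/ΣR = (405 °C − 23.7 °C)/0.1237 = 3080 W/m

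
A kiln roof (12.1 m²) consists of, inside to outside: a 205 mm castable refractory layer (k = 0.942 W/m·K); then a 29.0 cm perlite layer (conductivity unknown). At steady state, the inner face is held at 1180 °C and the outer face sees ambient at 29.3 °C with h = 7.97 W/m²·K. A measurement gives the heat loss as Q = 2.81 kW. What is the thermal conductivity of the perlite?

k = 0.0629 W/m·K

ΣR = ΔT/Q = |1180 − 29.3|/2810 = 0.4095 K/W
Known resistances:
  R_castable refractory = L/(kA) = 0.205/(0.942·12.1) = 0.01799 K/W
  R_conv,out = 1/(hA) = 1/(7.97·12.1) = 0.01037 K/W
R_perlite = ΣR − ΣR_known = 0.4095 − 0.02836 = 0.3811 K/W
L/(kA) = 0.3811 ⇒ k = 0.290/(0.3811·12.1) = 0.0629 W/m·K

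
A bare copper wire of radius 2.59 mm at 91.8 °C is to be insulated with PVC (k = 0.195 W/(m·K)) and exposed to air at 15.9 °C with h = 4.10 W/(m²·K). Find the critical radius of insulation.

r_cr = 4.76 cm

For a cylinder, r_cr = k_ins/h = 0.195/4.10 = 0.0476 m = 4.76 cm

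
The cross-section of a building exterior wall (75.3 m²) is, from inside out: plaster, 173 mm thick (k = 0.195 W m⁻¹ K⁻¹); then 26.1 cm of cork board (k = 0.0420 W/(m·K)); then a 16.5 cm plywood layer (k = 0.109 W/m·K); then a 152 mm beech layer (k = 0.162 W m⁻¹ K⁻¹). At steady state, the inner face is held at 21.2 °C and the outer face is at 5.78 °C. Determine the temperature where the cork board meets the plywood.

Resistance network (inner→outer):
  R_plaster = L/(kA) = 0.173/(0.195·75.3) = 0.01178 K/W
  R_cork board = L/(kA) = 0.261/(0.0420·75.3) = 0.08253 K/W
  R_plywood = L/(kA) = 0.165/(0.109·75.3) = 0.02010 K/W
  R_beech = L/(kA) = 0.152/(0.162·75.3) = 0.01246 K/W
ΣR = 0.01178 + 0.08253 + 0.02010 + 0.01246 = 0.1269 K/W
Q = ΔT/ΣR = (21.2 °C − 5.78 °C)/0.1269 = 121.5 W
From the inner boundary to the cork board/plywood interface, ΣR_partial = 0.09431 K/W.
T_interface = T_in − Q·ΣR_partial = 21.2 °C − (121.5)(0.09431) = 9.74 °C

T = 9.74 °C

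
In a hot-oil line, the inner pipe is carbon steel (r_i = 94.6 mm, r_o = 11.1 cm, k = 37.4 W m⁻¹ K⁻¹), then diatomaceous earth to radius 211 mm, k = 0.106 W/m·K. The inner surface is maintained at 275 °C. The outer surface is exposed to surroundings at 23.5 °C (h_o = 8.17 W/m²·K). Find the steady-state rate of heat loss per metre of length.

Series thermal resistances, inner to outer:
  R'_carbon steel = ln(0.111/0.0946)/(2πk) = 0.1599/(2π·37.4) = 6.803×10^-4 m·K/W
  R'_diatomaceous earth = ln(0.211/0.111)/(2πk) = 0.6423/(2π·0.106) = 0.9644 m·K/W
  R'_conv,out = 1/(2πr h) = 1/(2π·0.211·8.17) = 0.09232 m·K/W
ΣR = 6.803×10^-4 + 0.9644 + 0.09232 = 1.057 m·K/W
Q' = ΔT/ΣR = (275 °C − 23.5 °C)/1.057 = 238 W/m

Q' = 238 W/m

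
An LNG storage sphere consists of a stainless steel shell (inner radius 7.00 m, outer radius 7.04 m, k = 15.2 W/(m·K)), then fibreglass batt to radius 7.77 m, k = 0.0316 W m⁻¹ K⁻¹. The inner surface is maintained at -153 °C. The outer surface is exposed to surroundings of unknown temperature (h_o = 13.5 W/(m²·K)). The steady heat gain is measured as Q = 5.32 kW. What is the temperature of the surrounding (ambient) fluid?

T_out = 26.3 °C

Sum the resistances:
  R_stainless steel = (1/7.00 − 1/7.04)/(4πk) = 8.117×10^-4/(4π·15.2) = 4.249×10^-6 K/W
  R_fibreglass batt = (1/7.04 − 1/7.77)/(4πk) = 0.01335/(4π·0.0316) = 0.03361 K/W
  R_conv,out = 1/(4πr²h) = 1/(4π·7.77²·13.5) = 9.764×10^-5 K/W
ΣR = 0.03371 K/W
ΔT = Q·ΣR = 5320 × 0.03371 = 179.3 K
Heat flows inward, so T_out = T_in + ΔT = -153 + 179.3 = 26.3 °C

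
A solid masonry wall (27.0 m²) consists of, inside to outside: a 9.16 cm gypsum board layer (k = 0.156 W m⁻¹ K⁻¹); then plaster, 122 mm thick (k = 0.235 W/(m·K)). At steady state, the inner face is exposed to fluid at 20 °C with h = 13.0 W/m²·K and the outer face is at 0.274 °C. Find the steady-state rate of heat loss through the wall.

Series thermal resistances, inner to outer:
  R_conv,in = 1/(hA) = 1/(13.0·27.0) = 0.002849 K/W
  R_gypsum board = L/(kA) = 0.0916/(0.156·27.0) = 0.02175 K/W
  R_plaster = L/(kA) = 0.122/(0.235·27.0) = 0.01923 K/W
ΣR = 0.002849 + 0.02175 + 0.01923 = 0.04383 K/W
Q = ΔT/ΣR = (20 °C − 0.274 °C)/0.04383 = 450 W

Q = 450 W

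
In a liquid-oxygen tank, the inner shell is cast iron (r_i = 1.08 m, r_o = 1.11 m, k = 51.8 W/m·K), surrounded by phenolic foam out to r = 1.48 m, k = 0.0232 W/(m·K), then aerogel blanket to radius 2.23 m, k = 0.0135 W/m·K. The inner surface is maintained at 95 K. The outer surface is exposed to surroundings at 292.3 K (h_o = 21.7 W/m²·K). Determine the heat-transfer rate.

Treat each layer as a resistance in series:
  R_cast iron = (1/1.08 − 1/1.11)/(4πk) = 0.02503/(4π·51.8) = 3.844×10^-5 K/W
  R_phenolic foam = (1/1.11 − 1/1.48)/(4πk) = 0.2252/(4π·0.0232) = 0.7725 K/W
  R_aerogel blanket = (1/1.48 − 1/2.23)/(4πk) = 0.2272/(4π·0.0135) = 1.340 K/W
  R_conv,out = 1/(4πr²h) = 1/(4π·2.23²·21.7) = 7.374×10^-4 K/W
ΣR = 3.844×10^-5 + 0.7725 + 1.340 + 7.374×10^-4 = 2.113 K/W
Q = ΔT/ΣR = (95 K − 292.3 K)/2.113 = -93.4 W
(Negative Q ⇒ heat flows inward; heat gain = 93.4 W.)

Q = 93.4 W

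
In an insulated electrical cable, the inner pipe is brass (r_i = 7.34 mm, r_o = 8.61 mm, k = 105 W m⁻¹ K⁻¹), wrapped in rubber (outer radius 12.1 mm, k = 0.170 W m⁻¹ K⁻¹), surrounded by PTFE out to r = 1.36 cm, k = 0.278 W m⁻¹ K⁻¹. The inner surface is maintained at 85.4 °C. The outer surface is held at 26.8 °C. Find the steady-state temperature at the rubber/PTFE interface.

T = 37.0 °C

Resistance network (inner→outer):
  R'_brass = ln(0.00861/0.00734)/(2πk) = 0.1596/(2π·105) = 2.419×10^-4 m·K/W
  R'_rubber = ln(0.0121/0.00861)/(2πk) = 0.3403/(2π·0.170) = 0.3186 m·K/W
  R'_PTFE = ln(0.0136/0.0121)/(2πk) = 0.1169/(2π·0.278) = 0.06690 m·K/W
ΣR = 2.419×10^-4 + 0.3186 + 0.06690 = 0.3857 m·K/W
Q' = ΔT/ΣR = (85.4 °C − 26.8 °C)/0.3857 = 151.9 W/m
From the inner boundary to the rubber/PTFE interface, ΣR_partial = 0.3188 m·K/W.
T_interface = T_in − Q'·ΣR_partial = 85.4 °C − (151.9)(0.3188) = 37.0 °C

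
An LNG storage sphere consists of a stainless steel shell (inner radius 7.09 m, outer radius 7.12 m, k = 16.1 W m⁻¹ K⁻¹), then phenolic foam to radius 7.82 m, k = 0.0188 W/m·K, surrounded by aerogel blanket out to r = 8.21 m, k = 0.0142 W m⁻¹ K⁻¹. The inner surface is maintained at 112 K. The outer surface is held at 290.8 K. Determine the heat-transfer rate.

Q = 2.05 kW

Series thermal resistances, inner to outer:
  R_stainless steel = (1/7.09 − 1/7.12)/(4πk) = 5.943×10^-4/(4π·16.1) = 2.937×10^-6 K/W
  R_phenolic foam = (1/7.12 − 1/7.82)/(4πk) = 0.01257/(4π·0.0188) = 0.05322 K/W
  R_aerogel blanket = (1/7.82 − 1/8.21)/(4πk) = 0.006075/(4π·0.0142) = 0.03404 K/W
ΣR = 2.937×10^-6 + 0.05322 + 0.03404 = 0.08726 K/W
Q = ΔT/ΣR = (112 K − 290.8 K)/0.08726 = -2050 W
(Negative Q ⇒ heat flows inward; heat gain = 2050 W.)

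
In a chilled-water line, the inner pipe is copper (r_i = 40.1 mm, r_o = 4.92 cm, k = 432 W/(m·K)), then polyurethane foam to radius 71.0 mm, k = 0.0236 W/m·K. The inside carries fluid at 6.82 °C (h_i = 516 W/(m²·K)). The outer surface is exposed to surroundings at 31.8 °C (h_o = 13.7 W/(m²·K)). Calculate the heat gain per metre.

Resistance network (inner→outer):
  R'_conv,in = 1/(2πr h) = 1/(2π·0.0401·516) = 0.007692 m·K/W
  R'_copper = ln(0.0492/0.0401)/(2πk) = 0.2045/(2π·432) = 7.535×10^-5 m·K/W
  R'_polyurethane foam = ln(0.0710/0.0492)/(2πk) = 0.3668/(2π·0.0236) = 2.474 m·K/W
  R'_conv,out = 1/(2πr h) = 1/(2π·0.0710·13.7) = 0.1636 m·K/W
ΣR = 0.007692 + 7.535×10^-5 + 2.474 + 0.1636 = 2.645 m·K/W
Q' = ΔT/ΣR = (6.82 °C − 31.8 °C)/2.645 = -9.44 W/m
(Negative Q' ⇒ heat flows inward; heat gain = 9.44 W/m.)

Q' = 9.44 W/m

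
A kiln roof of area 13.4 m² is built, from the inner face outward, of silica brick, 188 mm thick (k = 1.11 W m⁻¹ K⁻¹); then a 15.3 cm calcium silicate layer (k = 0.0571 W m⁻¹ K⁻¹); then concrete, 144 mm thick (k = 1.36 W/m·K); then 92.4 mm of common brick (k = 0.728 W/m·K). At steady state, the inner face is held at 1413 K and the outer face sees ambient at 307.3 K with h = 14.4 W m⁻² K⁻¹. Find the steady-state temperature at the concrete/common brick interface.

Series thermal resistances, inner to outer:
  R_silica brick = L/(kA) = 0.188/(1.11·13.4) = 0.01264 K/W
  R_calcium silicate = L/(kA) = 0.153/(0.0571·13.4) = 0.2000 K/W
  R_concrete = L/(kA) = 0.144/(1.36·13.4) = 0.007902 K/W
  R_common brick = L/(kA) = 0.0924/(0.728·13.4) = 0.009472 K/W
  R_conv,out = 1/(hA) = 1/(14.4·13.4) = 0.005182 K/W
ΣR = 0.01264 + 0.2000 + 0.007902 + 0.009472 + 0.005182 = 0.2352 K/W
Q = ΔT/ΣR = (1413 K − 307.3 K)/0.2352 = 4701 W
From the inner boundary to the concrete/common brick interface, ΣR_partial = 0.2205 K/W.
T_interface = T_in − Q·ΣR_partial = 1413 K − (4701)(0.2205) = 376 K

T = 376 K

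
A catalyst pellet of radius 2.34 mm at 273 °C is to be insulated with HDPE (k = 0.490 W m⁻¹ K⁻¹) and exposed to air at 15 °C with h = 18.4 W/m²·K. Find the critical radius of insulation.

For a sphere, r_cr = 2k_ins/h = 2·0.490/18.4 = 0.0533 m = 5.33 cm

r_cr = 5.33 cm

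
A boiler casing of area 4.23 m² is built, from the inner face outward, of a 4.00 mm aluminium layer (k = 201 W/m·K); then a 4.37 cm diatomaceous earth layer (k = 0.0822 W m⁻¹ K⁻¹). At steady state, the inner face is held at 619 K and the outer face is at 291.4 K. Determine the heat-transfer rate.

Treat each layer as a resistance in series:
  R_aluminium = L/(kA) = 0.00400/(201·4.23) = 4.705×10^-6 K/W
  R_diatomaceous earth = L/(kA) = 0.0437/(0.0822·4.23) = 0.1257 K/W
ΣR = 4.705×10^-6 + 0.1257 = 0.1257 K/W
Q = ΔT/ΣR = (619 K − 291.4 K)/0.1257 = 2610 W

Q = 2.61 kW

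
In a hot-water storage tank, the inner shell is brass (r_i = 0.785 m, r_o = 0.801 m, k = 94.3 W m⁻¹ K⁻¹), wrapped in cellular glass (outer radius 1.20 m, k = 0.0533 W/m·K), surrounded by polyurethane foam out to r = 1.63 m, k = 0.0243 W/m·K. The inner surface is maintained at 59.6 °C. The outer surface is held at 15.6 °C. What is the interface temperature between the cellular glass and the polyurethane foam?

Series thermal resistances, inner to outer:
  R_brass = (1/0.785 − 1/0.801)/(4πk) = 0.02545/(4π·94.3) = 2.147×10^-5 K/W
  R_cellular glass = (1/0.801 − 1/1.20)/(4πk) = 0.4151/(4π·0.0533) = 0.6198 K/W
  R_polyurethane foam = (1/1.20 − 1/1.63)/(4πk) = 0.2198/(4π·0.0243) = 0.7199 K/W
ΣR = 2.147×10^-5 + 0.6198 + 0.7199 = 1.340 K/W
Q = ΔT/ΣR = (59.6 °C − 15.6 °C)/1.340 = 32.84 W
From the inner boundary to the cellular glass/polyurethane foam interface, ΣR_partial = 0.6198 K/W.
T_interface = T_in − Q·ΣR_partial = 59.6 °C − (32.84)(0.6198) = 39.2 °C

T = 39.2 °C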